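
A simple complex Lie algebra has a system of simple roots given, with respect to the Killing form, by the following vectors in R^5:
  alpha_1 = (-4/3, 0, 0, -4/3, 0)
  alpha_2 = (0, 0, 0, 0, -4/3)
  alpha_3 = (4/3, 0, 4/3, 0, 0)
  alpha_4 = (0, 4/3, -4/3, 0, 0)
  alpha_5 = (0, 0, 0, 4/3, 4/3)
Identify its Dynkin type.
B_5

Compute the Cartan integers a_ij = 2(alpha_i, alpha_j)/(alpha_j, alpha_j); the resulting 5x5 Cartan matrix is
[[2, 0, -1, 0, -1], [0, 2, 0, 0, -1], [-1, 0, 2, -1, 0], [0, 0, -1, 2, 0], [-1, -2, 0, 0, 2]].
The roots have two lengths (squared-length ratio 2:1); the short ones are alpha_{2}. The associated Dynkin diagram is a chain of 5 nodes with a double edge at one end; the terminal node there is the unique short simple root (B_5), so the type is B_5 (the algebra so(11)).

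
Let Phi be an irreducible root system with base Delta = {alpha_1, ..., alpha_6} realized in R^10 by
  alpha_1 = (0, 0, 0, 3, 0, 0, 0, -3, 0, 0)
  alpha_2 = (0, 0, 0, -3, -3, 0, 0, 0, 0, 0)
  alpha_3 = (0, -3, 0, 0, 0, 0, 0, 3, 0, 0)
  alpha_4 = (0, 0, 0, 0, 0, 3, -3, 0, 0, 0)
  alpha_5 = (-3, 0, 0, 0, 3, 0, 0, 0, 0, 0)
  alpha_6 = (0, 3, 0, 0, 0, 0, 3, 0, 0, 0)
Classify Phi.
A_6 (sl(7))

Compute the Cartan integers a_ij = 2(alpha_i, alpha_j)/(alpha_j, alpha_j); the resulting 6x6 Cartan matrix is
[[2, -1, -1, 0, 0, 0], [-1, 2, 0, 0, -1, 0], [-1, 0, 2, 0, 0, -1], [0, 0, 0, 2, 0, -1], [0, -1, 0, 0, 2, 0], [0, 0, -1, -1, 0, 2]].
All simple roots have the same length, so the diagram is simply laced. The associated Dynkin diagram is a chain of 6 nodes with single edges (A_6), so the type is A_6 (the algebra sl(7)).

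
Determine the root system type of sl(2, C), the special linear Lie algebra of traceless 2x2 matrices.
This is sl(2), which has dimension 2^2 - 1 = 3 and rank 2 - 1 = 1 (a Cartan subalgebra is the diagonal traceless matrices). In the classification of classical Lie algebras, the special linear algebra sl(n+1) has type A_n; here n = 1, so the Dynkin diagram is a chain of 1 nodes with single edges (A_1). Hence the type is A_1.

A_1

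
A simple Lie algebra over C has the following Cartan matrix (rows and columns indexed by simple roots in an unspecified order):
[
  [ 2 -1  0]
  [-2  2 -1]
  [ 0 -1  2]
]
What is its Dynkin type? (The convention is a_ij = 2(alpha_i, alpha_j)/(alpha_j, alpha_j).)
type B_3

The matrix has rank 3 with 2's on the diagonal. Reading the off-diagonal entries as Dynkin edges (a single edge where a_ij = a_ji = -1; a double or triple edge where a_ij * a_ji = 2 or 3), the diagram is a chain of 3 nodes with a double edge at one end; the terminal node there is the unique short simple root (B_3). One simple-root ordering that puts it in standard form is (alpha_3, alpha_2, alpha_1). So the algebra is type B_3, i.e. so(7).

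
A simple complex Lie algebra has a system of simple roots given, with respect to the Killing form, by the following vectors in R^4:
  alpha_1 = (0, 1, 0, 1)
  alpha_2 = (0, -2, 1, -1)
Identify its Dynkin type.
G2

Compute the Cartan integers a_ij = 2(alpha_i, alpha_j)/(alpha_j, alpha_j); the resulting 2x2 Cartan matrix is
[[2, -1], [-3, 2]].
The roots have two lengths (squared-length ratio 3:1); the short ones are alpha_{1}. The associated Dynkin diagram is two nodes joined by a triple edge (G_2), so the type is G_2.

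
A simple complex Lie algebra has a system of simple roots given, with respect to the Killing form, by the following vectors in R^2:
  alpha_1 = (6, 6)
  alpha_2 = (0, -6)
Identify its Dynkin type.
Compute the Cartan integers a_ij = 2(alpha_i, alpha_j)/(alpha_j, alpha_j); the resulting 2x2 Cartan matrix is
[[2, -2], [-1, 2]].
The roots have two lengths (squared-length ratio 2:1); the short ones are alpha_{2}. The associated Dynkin diagram is a chain of 2 nodes with a double edge at one end; the terminal node there is the unique short simple root (B_2), so the type is B_2 (the algebra so(5)).

B2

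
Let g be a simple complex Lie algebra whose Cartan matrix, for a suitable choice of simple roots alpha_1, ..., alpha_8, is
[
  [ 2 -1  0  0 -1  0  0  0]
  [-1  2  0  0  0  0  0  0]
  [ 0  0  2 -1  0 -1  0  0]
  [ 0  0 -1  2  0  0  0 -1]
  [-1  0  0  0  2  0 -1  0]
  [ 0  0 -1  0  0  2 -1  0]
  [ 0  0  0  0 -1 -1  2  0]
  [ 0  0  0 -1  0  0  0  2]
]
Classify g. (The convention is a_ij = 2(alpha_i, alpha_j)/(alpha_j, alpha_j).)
The matrix has rank 8 with 2's on the diagonal. Reading the off-diagonal entries as Dynkin edges (a single edge where a_ij = a_ji = -1; a double or triple edge where a_ij * a_ji = 2 or 3), the diagram is a chain of 8 nodes with single edges (A_8). One simple-root ordering that puts it in standard form is (alpha_8, alpha_4, alpha_3, alpha_6, alpha_7, alpha_5, alpha_1, alpha_2). So the algebra is type A_8, i.e. sl(9).

A_8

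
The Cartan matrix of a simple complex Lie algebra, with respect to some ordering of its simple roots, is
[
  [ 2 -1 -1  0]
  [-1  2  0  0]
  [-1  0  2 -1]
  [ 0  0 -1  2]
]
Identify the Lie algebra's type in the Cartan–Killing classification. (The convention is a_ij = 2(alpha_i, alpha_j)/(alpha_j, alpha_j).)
A_4

The matrix has rank 4 with 2's on the diagonal. Reading the off-diagonal entries as Dynkin edges (a single edge where a_ij = a_ji = -1; a double or triple edge where a_ij * a_ji = 2 or 3), the diagram is a chain of 4 nodes with single edges (A_4). One simple-root ordering that puts it in standard form is (alpha_2, alpha_1, alpha_3, alpha_4). So the algebra is type A_4, i.e. sl(5).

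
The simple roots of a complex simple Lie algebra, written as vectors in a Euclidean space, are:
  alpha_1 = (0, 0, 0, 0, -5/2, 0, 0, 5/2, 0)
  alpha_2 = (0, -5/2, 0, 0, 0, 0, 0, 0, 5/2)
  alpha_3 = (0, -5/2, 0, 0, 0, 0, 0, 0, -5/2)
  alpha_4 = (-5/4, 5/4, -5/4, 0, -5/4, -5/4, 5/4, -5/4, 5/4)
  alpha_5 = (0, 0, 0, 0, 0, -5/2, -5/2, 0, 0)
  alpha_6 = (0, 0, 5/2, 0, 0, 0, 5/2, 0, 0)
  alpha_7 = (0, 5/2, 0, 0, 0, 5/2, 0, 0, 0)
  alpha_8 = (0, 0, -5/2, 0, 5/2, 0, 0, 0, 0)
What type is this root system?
Compute the Cartan integers a_ij = 2(alpha_i, alpha_j)/(alpha_j, alpha_j); the resulting 8x8 Cartan matrix is
[[2, 0, 0, 0, 0, 0, 0, -1], [0, 2, 0, 0, 0, 0, -1, 0], [0, 0, 2, -1, 0, 0, -1, 0], [0, 0, -1, 2, 0, 0, 0, 0], [0, 0, 0, 0, 2, -1, -1, 0], [0, 0, 0, 0, -1, 2, 0, -1], [0, -1, -1, 0, -1, 0, 2, 0], [-1, 0, 0, 0, 0, -1, 0, 2]].
All simple roots have the same length, so the diagram is simply laced. The associated Dynkin diagram is a chain of 7 nodes with one extra node attached to the third node from one end (E_8), so the type is E_8.

E_8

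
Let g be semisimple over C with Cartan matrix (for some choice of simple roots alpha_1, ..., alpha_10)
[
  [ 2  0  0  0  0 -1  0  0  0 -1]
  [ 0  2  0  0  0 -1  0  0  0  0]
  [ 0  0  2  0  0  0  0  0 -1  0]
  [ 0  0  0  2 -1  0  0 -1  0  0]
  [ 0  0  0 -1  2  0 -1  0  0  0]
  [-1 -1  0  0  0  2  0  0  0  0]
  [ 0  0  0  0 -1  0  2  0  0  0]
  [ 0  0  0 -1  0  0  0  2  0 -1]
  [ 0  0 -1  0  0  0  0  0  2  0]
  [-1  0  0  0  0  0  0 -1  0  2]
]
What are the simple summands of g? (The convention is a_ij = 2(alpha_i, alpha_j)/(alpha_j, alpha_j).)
A2 ⊕ A8

The diagram associated to this matrix has two connected components: the simple roots {alpha_3, alpha_9} form a chain of 2 nodes with single edges (A_2), and {alpha_1, alpha_2, alpha_4, alpha_5, alpha_6, alpha_7, alpha_8, alpha_10} form a chain of 8 nodes with single edges (A_8). A semisimple Lie algebra decomposes uniquely as the direct sum of simple ideals, one per connected component of its Dynkin diagram, so g ≅ A_2 ⊕ A_8 (dimension 8 + 80 = 88).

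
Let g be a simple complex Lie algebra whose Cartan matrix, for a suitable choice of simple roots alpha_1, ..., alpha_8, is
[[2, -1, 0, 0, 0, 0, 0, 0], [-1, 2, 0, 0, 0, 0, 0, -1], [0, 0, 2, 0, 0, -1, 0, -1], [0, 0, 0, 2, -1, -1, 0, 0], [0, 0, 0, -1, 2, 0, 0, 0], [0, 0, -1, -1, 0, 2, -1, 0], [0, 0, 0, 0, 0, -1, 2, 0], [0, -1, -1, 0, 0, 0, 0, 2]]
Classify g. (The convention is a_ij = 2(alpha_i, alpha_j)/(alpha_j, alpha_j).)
E_8

The matrix has rank 8 with 2's on the diagonal. Reading the off-diagonal entries as Dynkin edges (a single edge where a_ij = a_ji = -1; a double or triple edge where a_ij * a_ji = 2 or 3), the diagram is a chain of 7 nodes with one extra node attached to the third node from one end (E_8). One simple-root ordering that puts it in standard form is (alpha_5, alpha_7, alpha_4, alpha_6, alpha_3, alpha_8, alpha_2, alpha_1). So the algebra is type E_8.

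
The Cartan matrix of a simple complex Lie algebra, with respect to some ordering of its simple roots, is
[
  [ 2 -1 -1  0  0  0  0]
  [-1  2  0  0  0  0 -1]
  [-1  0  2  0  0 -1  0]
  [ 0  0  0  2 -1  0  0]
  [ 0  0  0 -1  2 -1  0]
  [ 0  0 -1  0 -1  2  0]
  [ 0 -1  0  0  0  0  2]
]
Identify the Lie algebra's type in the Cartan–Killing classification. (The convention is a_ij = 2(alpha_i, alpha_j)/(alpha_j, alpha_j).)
A_7

The matrix has rank 7 with 2's on the diagonal. Reading the off-diagonal entries as Dynkin edges (a single edge where a_ij = a_ji = -1; a double or triple edge where a_ij * a_ji = 2 or 3), the diagram is a chain of 7 nodes with single edges (A_7). One simple-root ordering that puts it in standard form is (alpha_7, alpha_2, alpha_1, alpha_3, alpha_6, alpha_5, alpha_4). So the algebra is type A_7, i.e. sl(8).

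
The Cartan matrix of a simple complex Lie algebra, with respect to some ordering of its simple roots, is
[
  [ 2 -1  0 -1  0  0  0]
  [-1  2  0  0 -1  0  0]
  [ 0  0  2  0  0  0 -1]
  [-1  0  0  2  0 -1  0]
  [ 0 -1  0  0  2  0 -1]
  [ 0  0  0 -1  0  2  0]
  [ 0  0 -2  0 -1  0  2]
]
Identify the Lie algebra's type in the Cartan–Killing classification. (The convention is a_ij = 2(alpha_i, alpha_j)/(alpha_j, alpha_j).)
B7

The matrix has rank 7 with 2's on the diagonal. Reading the off-diagonal entries as Dynkin edges (a single edge where a_ij = a_ji = -1; a double or triple edge where a_ij * a_ji = 2 or 3), the diagram is a chain of 7 nodes with a double edge at one end; the terminal node there is the unique short simple root (B_7). One simple-root ordering that puts it in standard form is (alpha_6, alpha_4, alpha_1, alpha_2, alpha_5, alpha_7, alpha_3). So the algebra is type B_7, i.e. so(15).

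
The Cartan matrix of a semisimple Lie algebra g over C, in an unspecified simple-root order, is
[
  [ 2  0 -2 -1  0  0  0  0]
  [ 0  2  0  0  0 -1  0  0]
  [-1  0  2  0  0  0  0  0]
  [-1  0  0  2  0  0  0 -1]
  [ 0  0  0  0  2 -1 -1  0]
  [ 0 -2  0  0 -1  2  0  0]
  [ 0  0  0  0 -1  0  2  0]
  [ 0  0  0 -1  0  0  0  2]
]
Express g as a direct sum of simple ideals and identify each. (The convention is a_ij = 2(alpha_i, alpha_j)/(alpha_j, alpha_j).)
The diagram associated to this matrix has two connected components: the simple roots {alpha_2, alpha_5, alpha_6, alpha_7} form a chain of 4 nodes with a double edge at one end; the terminal node there is the unique short simple root (B_4), and {alpha_1, alpha_3, alpha_4, alpha_8} form a chain of 4 nodes with a double edge at one end; the terminal node there is the unique short simple root (B_4). A semisimple Lie algebra decomposes uniquely as the direct sum of simple ideals, one per connected component of its Dynkin diagram, so g ≅ B_4 ⊕ B_4 (dimension 36 + 36 = 72).

type B_4 ⊕ type B_4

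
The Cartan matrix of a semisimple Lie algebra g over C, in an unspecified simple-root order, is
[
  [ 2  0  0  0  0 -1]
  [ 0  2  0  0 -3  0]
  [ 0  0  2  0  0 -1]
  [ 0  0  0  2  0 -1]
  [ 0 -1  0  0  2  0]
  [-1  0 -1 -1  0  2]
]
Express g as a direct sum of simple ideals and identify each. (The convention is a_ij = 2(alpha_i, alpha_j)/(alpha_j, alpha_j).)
type D_4 ⊕ type G_2

The diagram associated to this matrix has two connected components: the simple roots {alpha_1, alpha_3, alpha_4, alpha_6} form a chain of 2 nodes with a fork of two nodes at one end (D_4), and {alpha_2, alpha_5} form two nodes joined by a triple edge (G_2). A semisimple Lie algebra decomposes uniquely as the direct sum of simple ideals, one per connected component of its Dynkin diagram, so g ≅ D_4 ⊕ G_2 (dimension 28 + 14 = 42).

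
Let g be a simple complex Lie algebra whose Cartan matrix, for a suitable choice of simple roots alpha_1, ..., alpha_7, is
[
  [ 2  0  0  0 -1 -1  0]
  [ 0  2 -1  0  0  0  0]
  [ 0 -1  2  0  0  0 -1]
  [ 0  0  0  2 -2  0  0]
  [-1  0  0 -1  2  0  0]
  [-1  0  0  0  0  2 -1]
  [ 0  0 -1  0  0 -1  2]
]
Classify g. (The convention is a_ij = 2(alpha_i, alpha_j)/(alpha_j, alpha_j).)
type C_7

The matrix has rank 7 with 2's on the diagonal. Reading the off-diagonal entries as Dynkin edges (a single edge where a_ij = a_ji = -1; a double or triple edge where a_ij * a_ji = 2 or 3), the diagram is a chain of 7 nodes with a double edge at one end; the terminal node there is the unique long simple root (C_7). One simple-root ordering that puts it in standard form is (alpha_2, alpha_3, alpha_7, alpha_6, alpha_1, alpha_5, alpha_4). So the algebra is type C_7, i.e. sp(14).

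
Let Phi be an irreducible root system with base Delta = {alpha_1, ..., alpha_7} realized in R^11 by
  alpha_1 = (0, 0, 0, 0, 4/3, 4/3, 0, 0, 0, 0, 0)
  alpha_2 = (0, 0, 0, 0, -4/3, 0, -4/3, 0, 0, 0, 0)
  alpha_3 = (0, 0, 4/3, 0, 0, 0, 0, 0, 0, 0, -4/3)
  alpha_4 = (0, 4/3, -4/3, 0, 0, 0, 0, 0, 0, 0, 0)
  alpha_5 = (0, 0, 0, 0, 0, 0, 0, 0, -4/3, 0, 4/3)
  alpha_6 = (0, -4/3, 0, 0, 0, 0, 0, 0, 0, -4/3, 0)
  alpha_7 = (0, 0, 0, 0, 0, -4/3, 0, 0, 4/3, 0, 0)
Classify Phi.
A_7 (sl(8))

Compute the Cartan integers a_ij = 2(alpha_i, alpha_j)/(alpha_j, alpha_j); the resulting 7x7 Cartan matrix is
[[2, -1, 0, 0, 0, 0, -1], [-1, 2, 0, 0, 0, 0, 0], [0, 0, 2, -1, -1, 0, 0], [0, 0, -1, 2, 0, -1, 0], [0, 0, -1, 0, 2, 0, -1], [0, 0, 0, -1, 0, 2, 0], [-1, 0, 0, 0, -1, 0, 2]].
All simple roots have the same length, so the diagram is simply laced. The associated Dynkin diagram is a chain of 7 nodes with single edges (A_7), so the type is A_7 (the algebra sl(8)).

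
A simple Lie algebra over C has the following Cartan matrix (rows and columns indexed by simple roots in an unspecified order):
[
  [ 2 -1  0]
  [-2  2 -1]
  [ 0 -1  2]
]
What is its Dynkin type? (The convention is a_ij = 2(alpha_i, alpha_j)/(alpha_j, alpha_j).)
The matrix has rank 3 with 2's on the diagonal. Reading the off-diagonal entries as Dynkin edges (a single edge where a_ij = a_ji = -1; a double or triple edge where a_ij * a_ji = 2 or 3), the diagram is a chain of 3 nodes with a double edge at one end; the terminal node there is the unique short simple root (B_3). One simple-root ordering that puts it in standard form is (alpha_3, alpha_2, alpha_1). So the algebra is type B_3, i.e. so(7).

type B_3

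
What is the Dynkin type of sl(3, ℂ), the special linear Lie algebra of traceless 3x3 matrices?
A_2

This is sl(3), which has dimension 3^2 - 1 = 8 and rank 3 - 1 = 2 (a Cartan subalgebra is the diagonal traceless matrices). In the classification of classical Lie algebras, the special linear algebra sl(n+1) has type A_n; here n = 2, so the Dynkin diagram is a chain of 2 nodes with single edges (A_2). Hence the type is A_2.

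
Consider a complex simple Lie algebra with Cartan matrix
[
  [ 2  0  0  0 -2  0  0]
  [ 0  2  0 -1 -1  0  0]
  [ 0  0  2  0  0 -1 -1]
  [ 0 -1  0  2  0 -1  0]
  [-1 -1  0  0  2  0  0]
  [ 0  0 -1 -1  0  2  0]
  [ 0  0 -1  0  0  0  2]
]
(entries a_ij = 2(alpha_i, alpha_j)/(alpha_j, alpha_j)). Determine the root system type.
The matrix has rank 7 with 2's on the diagonal. Reading the off-diagonal entries as Dynkin edges (a single edge where a_ij = a_ji = -1; a double or triple edge where a_ij * a_ji = 2 or 3), the diagram is a chain of 7 nodes with a double edge at one end; the terminal node there is the unique long simple root (C_7). One simple-root ordering that puts it in standard form is (alpha_7, alpha_3, alpha_6, alpha_4, alpha_2, alpha_5, alpha_1). So the algebra is type C_7, i.e. sp(14).

C7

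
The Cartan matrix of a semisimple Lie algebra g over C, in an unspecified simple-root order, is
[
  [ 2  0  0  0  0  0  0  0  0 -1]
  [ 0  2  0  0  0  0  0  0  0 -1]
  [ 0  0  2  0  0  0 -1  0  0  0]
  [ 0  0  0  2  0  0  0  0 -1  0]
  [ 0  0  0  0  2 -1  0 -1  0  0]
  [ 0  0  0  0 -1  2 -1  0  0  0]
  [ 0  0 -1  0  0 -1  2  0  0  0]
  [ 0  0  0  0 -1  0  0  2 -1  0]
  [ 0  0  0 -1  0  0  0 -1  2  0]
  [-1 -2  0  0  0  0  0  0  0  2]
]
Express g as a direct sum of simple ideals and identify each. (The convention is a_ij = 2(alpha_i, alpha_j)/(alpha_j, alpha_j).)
The diagram associated to this matrix has two connected components: the simple roots {alpha_3, alpha_4, alpha_5, alpha_6, alpha_7, alpha_8, alpha_9} form a chain of 7 nodes with single edges (A_7), and {alpha_1, alpha_2, alpha_10} form a chain of 3 nodes with a double edge at one end; the terminal node there is the unique short simple root (B_3). A semisimple Lie algebra decomposes uniquely as the direct sum of simple ideals, one per connected component of its Dynkin diagram, so g ≅ A_7 ⊕ B_3 (dimension 63 + 21 = 84).

A_7 ⊕ B_3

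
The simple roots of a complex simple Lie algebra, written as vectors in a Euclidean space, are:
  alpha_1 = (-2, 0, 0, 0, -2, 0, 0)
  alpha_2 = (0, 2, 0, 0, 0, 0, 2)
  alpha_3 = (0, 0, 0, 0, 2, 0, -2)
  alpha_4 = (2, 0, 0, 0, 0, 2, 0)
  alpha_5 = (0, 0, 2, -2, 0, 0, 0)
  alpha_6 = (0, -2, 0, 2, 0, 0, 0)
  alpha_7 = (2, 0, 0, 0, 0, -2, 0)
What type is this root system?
type D_7

Compute the Cartan integers a_ij = 2(alpha_i, alpha_j)/(alpha_j, alpha_j); the resulting 7x7 Cartan matrix is
[[2, 0, -1, -1, 0, 0, -1], [0, 2, -1, 0, 0, -1, 0], [-1, -1, 2, 0, 0, 0, 0], [-1, 0, 0, 2, 0, 0, 0], [0, 0, 0, 0, 2, -1, 0], [0, -1, 0, 0, -1, 2, 0], [-1, 0, 0, 0, 0, 0, 2]].
All simple roots have the same length, so the diagram is simply laced. The associated Dynkin diagram is a chain of 5 nodes with a fork of two nodes at one end (D_7), so the type is D_7 (the algebra so(14)).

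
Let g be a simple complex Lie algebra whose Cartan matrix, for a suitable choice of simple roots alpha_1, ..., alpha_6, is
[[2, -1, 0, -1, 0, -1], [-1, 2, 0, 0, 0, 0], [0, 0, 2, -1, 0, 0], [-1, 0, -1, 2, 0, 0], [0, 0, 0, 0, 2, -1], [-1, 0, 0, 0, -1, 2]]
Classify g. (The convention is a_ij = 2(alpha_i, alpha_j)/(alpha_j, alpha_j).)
The matrix has rank 6 with 2's on the diagonal. Reading the off-diagonal entries as Dynkin edges (a single edge where a_ij = a_ji = -1; a double or triple edge where a_ij * a_ji = 2 or 3), the diagram is a chain of 5 nodes with one extra node attached to the third node from one end (E_6). One simple-root ordering that puts it in standard form is (alpha_5, alpha_2, alpha_6, alpha_1, alpha_4, alpha_3). So the algebra is type E_6.

E_6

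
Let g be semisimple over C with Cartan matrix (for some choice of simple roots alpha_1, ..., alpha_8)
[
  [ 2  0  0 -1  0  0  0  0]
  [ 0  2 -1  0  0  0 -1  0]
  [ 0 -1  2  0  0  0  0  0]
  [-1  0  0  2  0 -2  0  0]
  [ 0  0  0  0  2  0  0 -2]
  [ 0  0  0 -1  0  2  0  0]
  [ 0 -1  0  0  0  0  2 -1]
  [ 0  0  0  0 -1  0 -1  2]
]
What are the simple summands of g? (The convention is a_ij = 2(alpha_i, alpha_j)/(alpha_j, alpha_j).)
The diagram associated to this matrix has two connected components: the simple roots {alpha_1, alpha_4, alpha_6} form a chain of 3 nodes with a double edge at one end; the terminal node there is the unique short simple root (B_3), and {alpha_2, alpha_3, alpha_5, alpha_7, alpha_8} form a chain of 5 nodes with a double edge at one end; the terminal node there is the unique long simple root (C_5). A semisimple Lie algebra decomposes uniquely as the direct sum of simple ideals, one per connected component of its Dynkin diagram, so g ≅ B_3 ⊕ C_5 (dimension 21 + 55 = 76).

type B_3 + type C_5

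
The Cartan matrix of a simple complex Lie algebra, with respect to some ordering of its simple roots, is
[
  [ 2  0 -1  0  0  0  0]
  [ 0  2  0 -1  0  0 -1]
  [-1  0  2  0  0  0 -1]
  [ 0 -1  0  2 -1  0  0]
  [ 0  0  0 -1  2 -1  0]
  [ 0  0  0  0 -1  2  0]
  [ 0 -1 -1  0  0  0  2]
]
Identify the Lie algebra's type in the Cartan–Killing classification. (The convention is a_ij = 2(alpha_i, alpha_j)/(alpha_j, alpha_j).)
A_7

The matrix has rank 7 with 2's on the diagonal. Reading the off-diagonal entries as Dynkin edges (a single edge where a_ij = a_ji = -1; a double or triple edge where a_ij * a_ji = 2 or 3), the diagram is a chain of 7 nodes with single edges (A_7). One simple-root ordering that puts it in standard form is (alpha_6, alpha_5, alpha_4, alpha_2, alpha_7, alpha_3, alpha_1). So the algebra is type A_7, i.e. sl(8).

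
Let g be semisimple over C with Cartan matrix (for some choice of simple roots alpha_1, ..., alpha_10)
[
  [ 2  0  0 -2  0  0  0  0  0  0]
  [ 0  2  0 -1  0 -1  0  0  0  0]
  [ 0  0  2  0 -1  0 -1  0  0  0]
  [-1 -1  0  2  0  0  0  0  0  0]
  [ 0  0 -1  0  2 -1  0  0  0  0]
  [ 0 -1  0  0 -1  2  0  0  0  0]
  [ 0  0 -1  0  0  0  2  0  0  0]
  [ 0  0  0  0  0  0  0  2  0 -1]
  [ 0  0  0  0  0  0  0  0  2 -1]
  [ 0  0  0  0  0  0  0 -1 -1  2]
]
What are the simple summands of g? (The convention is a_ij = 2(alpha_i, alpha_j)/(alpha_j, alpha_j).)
A_3 (sl(4)) + C_7 (sp(14))

The diagram associated to this matrix has two connected components: the simple roots {alpha_8, alpha_9, alpha_10} form a chain of 3 nodes with single edges (A_3), and {alpha_1, alpha_2, alpha_3, alpha_4, alpha_5, alpha_6, alpha_7} form a chain of 7 nodes with a double edge at one end; the terminal node there is the unique long simple root (C_7). A semisimple Lie algebra decomposes uniquely as the direct sum of simple ideals, one per connected component of its Dynkin diagram, so g ≅ A_3 ⊕ C_7 (dimension 15 + 105 = 120).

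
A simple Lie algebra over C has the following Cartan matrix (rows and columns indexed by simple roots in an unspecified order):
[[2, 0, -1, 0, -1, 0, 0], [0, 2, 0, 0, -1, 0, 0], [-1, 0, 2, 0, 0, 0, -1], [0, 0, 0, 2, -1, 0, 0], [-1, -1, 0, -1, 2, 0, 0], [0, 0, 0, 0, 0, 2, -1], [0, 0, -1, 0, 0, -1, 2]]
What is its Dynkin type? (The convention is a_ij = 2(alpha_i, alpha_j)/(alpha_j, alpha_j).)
The matrix has rank 7 with 2's on the diagonal. Reading the off-diagonal entries as Dynkin edges (a single edge where a_ij = a_ji = -1; a double or triple edge where a_ij * a_ji = 2 or 3), the diagram is a chain of 5 nodes with a fork of two nodes at one end (D_7). One simple-root ordering that puts it in standard form is (alpha_6, alpha_7, alpha_3, alpha_1, alpha_5, alpha_4, alpha_2). So the algebra is type D_7, i.e. so(14).

D_7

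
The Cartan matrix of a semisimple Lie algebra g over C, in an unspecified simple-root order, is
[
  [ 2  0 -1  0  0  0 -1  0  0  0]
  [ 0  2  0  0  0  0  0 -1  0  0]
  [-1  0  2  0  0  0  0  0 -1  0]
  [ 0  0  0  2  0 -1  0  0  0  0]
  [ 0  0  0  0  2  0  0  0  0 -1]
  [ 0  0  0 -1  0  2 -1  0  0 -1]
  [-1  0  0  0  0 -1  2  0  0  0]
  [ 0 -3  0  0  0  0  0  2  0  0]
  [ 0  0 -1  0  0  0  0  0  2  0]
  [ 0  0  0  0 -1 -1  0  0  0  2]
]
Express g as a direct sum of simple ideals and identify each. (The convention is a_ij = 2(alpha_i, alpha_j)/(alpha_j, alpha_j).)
The diagram associated to this matrix has two connected components: the simple roots {alpha_1, alpha_3, alpha_4, alpha_5, alpha_6, alpha_7, alpha_9, alpha_10} form a chain of 7 nodes with one extra node attached to the third node from one end (E_8), and {alpha_2, alpha_8} form two nodes joined by a triple edge (G_2). A semisimple Lie algebra decomposes uniquely as the direct sum of simple ideals, one per connected component of its Dynkin diagram, so g ≅ E_8 ⊕ G_2 (dimension 248 + 14 = 262).

type E_8 + type G_2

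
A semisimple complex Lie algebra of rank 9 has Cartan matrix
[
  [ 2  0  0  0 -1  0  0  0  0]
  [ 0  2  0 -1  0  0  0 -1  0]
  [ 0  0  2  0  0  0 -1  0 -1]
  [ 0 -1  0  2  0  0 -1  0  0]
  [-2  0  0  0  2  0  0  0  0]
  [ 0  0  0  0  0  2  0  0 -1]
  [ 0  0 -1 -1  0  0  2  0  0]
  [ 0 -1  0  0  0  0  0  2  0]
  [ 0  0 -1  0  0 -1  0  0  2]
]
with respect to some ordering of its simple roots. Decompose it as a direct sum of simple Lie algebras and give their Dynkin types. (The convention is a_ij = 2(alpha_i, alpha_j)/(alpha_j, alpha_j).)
type A_7 + type B_2

The diagram associated to this matrix has two connected components: the simple roots {alpha_2, alpha_3, alpha_4, alpha_6, alpha_7, alpha_8, alpha_9} form a chain of 7 nodes with single edges (A_7), and {alpha_1, alpha_5} form a chain of 2 nodes with a double edge at one end; the terminal node there is the unique short simple root (B_2). A semisimple Lie algebra decomposes uniquely as the direct sum of simple ideals, one per connected component of its Dynkin diagram, so g ≅ A_7 ⊕ B_2 (dimension 63 + 10 = 73).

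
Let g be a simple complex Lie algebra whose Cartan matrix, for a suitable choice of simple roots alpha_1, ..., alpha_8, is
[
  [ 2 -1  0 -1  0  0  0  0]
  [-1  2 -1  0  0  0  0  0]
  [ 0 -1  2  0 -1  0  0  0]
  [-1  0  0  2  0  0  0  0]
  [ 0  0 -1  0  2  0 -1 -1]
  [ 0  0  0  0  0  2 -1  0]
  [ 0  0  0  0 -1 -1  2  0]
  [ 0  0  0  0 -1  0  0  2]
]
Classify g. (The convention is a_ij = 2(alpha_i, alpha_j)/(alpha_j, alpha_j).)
E8

The matrix has rank 8 with 2's on the diagonal. Reading the off-diagonal entries as Dynkin edges (a single edge where a_ij = a_ji = -1; a double or triple edge where a_ij * a_ji = 2 or 3), the diagram is a chain of 7 nodes with one extra node attached to the third node from one end (E_8). One simple-root ordering that puts it in standard form is (alpha_6, alpha_8, alpha_7, alpha_5, alpha_3, alpha_2, alpha_1, alpha_4). So the algebra is type E_8.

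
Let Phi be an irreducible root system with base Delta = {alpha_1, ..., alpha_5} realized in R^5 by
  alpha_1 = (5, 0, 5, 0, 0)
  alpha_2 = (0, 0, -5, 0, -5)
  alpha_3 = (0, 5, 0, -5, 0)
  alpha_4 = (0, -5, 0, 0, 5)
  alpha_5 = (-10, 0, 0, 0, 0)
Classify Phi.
Compute the Cartan integers a_ij = 2(alpha_i, alpha_j)/(alpha_j, alpha_j); the resulting 5x5 Cartan matrix is
[[2, -1, 0, 0, -1], [-1, 2, 0, -1, 0], [0, 0, 2, -1, 0], [0, -1, -1, 2, 0], [-2, 0, 0, 0, 2]].
The roots have two lengths (squared-length ratio 2:1); the short ones are alpha_{1,2,3,4}. The associated Dynkin diagram is a chain of 5 nodes with a double edge at one end; the terminal node there is the unique long simple root (C_5), so the type is C_5 (the algebra sp(10)).

C_5 (sp(10))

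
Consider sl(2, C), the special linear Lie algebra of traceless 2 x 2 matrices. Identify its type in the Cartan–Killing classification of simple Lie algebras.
This is sl(2), which has dimension 2^2 - 1 = 3 and rank 2 - 1 = 1 (a Cartan subalgebra is the diagonal traceless matrices). In the classification of classical Lie algebras, the special linear algebra sl(n+1) has type A_n; here n = 1, so the Dynkin diagram is a chain of 1 nodes with single edges (A_1). Hence the type is A_1.

type A_1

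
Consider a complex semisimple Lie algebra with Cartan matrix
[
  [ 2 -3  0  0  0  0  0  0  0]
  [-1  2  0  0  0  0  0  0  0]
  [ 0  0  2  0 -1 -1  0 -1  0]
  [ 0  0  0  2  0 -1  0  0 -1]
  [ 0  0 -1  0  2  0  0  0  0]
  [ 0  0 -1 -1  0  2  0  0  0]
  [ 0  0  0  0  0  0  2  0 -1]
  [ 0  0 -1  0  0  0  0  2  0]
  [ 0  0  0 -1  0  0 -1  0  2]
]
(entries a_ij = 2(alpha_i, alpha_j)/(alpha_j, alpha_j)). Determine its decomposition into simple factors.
The diagram associated to this matrix has two connected components: the simple roots {alpha_3, alpha_4, alpha_5, alpha_6, alpha_7, alpha_8, alpha_9} form a chain of 5 nodes with a fork of two nodes at one end (D_7), and {alpha_1, alpha_2} form two nodes joined by a triple edge (G_2). A semisimple Lie algebra decomposes uniquely as the direct sum of simple ideals, one per connected component of its Dynkin diagram, so g ≅ D_7 ⊕ G_2 (dimension 91 + 14 = 105).

D7 ⊕ G2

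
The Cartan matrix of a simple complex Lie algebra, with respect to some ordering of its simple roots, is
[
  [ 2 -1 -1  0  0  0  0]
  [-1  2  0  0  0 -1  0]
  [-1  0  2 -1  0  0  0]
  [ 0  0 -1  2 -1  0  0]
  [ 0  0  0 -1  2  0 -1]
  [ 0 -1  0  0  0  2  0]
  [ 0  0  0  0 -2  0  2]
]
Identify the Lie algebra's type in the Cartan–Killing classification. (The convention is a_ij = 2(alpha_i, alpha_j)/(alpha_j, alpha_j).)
C7

The matrix has rank 7 with 2's on the diagonal. Reading the off-diagonal entries as Dynkin edges (a single edge where a_ij = a_ji = -1; a double or triple edge where a_ij * a_ji = 2 or 3), the diagram is a chain of 7 nodes with a double edge at one end; the terminal node there is the unique long simple root (C_7). One simple-root ordering that puts it in standard form is (alpha_6, alpha_2, alpha_1, alpha_3, alpha_4, alpha_5, alpha_7). So the algebra is type C_7, i.e. sp(14).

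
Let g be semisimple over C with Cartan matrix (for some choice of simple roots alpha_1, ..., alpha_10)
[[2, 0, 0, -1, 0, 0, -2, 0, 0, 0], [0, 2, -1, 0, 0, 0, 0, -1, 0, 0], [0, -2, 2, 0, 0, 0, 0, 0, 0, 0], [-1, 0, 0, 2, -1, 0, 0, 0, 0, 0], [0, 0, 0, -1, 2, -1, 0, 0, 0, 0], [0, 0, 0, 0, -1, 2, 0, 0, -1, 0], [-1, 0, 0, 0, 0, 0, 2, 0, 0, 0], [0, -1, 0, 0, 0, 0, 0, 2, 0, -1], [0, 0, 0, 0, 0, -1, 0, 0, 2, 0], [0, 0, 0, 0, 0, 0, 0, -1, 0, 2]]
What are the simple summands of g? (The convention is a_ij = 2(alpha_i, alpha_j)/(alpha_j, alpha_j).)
The diagram associated to this matrix has two connected components: the simple roots {alpha_1, alpha_4, alpha_5, alpha_6, alpha_7, alpha_9} form a chain of 6 nodes with a double edge at one end; the terminal node there is the unique short simple root (B_6), and {alpha_2, alpha_3, alpha_8, alpha_10} form a chain of 4 nodes with a double edge at one end; the terminal node there is the unique long simple root (C_4). A semisimple Lie algebra decomposes uniquely as the direct sum of simple ideals, one per connected component of its Dynkin diagram, so g ≅ B_6 ⊕ C_4 (dimension 78 + 36 = 114).

B_6 + C_4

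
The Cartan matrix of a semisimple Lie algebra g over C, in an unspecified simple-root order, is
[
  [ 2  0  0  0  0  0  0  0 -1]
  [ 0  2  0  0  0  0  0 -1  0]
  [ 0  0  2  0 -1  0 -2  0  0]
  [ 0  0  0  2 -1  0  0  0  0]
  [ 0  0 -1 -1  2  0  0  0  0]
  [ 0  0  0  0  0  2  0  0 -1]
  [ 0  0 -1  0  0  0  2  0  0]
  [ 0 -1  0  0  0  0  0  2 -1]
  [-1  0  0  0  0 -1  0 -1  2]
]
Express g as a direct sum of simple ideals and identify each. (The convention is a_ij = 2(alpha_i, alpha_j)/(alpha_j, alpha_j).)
B_4 ⊕ D_5

The diagram associated to this matrix has two connected components: the simple roots {alpha_3, alpha_4, alpha_5, alpha_7} form a chain of 4 nodes with a double edge at one end; the terminal node there is the unique short simple root (B_4), and {alpha_1, alpha_2, alpha_6, alpha_8, alpha_9} form a chain of 3 nodes with a fork of two nodes at one end (D_5). A semisimple Lie algebra decomposes uniquely as the direct sum of simple ideals, one per connected component of its Dynkin diagram, so g ≅ B_4 ⊕ D_5 (dimension 36 + 45 = 81).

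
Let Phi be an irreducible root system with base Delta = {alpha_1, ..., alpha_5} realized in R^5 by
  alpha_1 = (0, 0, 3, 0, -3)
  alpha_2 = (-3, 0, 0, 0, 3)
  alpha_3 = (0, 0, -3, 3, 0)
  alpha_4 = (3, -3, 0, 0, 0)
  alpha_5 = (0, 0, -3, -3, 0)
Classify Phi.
type D_5

Compute the Cartan integers a_ij = 2(alpha_i, alpha_j)/(alpha_j, alpha_j); the resulting 5x5 Cartan matrix is
[[2, -1, -1, 0, -1], [-1, 2, 0, -1, 0], [-1, 0, 2, 0, 0], [0, -1, 0, 2, 0], [-1, 0, 0, 0, 2]].
All simple roots have the same length, so the diagram is simply laced. The associated Dynkin diagram is a chain of 3 nodes with a fork of two nodes at one end (D_5), so the type is D_5 (the algebra so(10)).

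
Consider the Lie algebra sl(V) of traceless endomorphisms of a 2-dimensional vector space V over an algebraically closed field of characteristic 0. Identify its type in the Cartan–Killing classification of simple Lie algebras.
A1

This is sl(2), which has dimension 2^2 - 1 = 3 and rank 2 - 1 = 1 (a Cartan subalgebra is the diagonal traceless matrices). In the classification of classical Lie algebras, the special linear algebra sl(n+1) has type A_n; here n = 1, so the Dynkin diagram is a chain of 1 nodes with single edges (A_1). Hence the type is A_1.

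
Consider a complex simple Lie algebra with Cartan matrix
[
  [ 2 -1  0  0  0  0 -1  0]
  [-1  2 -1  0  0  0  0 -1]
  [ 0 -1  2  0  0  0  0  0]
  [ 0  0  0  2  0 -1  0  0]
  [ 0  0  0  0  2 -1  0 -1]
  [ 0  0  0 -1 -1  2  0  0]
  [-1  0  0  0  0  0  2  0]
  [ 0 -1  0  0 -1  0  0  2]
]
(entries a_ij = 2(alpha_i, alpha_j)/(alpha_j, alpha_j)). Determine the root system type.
The matrix has rank 8 with 2's on the diagonal. Reading the off-diagonal entries as Dynkin edges (a single edge where a_ij = a_ji = -1; a double or triple edge where a_ij * a_ji = 2 or 3), the diagram is a chain of 7 nodes with one extra node attached to the third node from one end (E_8). One simple-root ordering that puts it in standard form is (alpha_7, alpha_3, alpha_1, alpha_2, alpha_8, alpha_5, alpha_6, alpha_4). So the algebra is type E_8.

E_8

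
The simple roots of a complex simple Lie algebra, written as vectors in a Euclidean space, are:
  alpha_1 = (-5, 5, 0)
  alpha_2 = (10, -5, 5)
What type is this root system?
G2

Compute the Cartan integers a_ij = 2(alpha_i, alpha_j)/(alpha_j, alpha_j); the resulting 2x2 Cartan matrix is
[[2, -1], [-3, 2]].
The roots have two lengths (squared-length ratio 3:1); the short ones are alpha_{1}. The associated Dynkin diagram is two nodes joined by a triple edge (G_2), so the type is G_2.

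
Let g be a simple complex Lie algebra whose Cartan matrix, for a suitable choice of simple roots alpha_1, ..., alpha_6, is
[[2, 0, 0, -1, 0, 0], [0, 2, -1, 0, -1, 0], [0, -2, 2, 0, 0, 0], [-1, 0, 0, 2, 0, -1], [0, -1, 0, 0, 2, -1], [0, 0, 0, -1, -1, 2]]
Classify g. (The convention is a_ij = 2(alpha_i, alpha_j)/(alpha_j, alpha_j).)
C6

The matrix has rank 6 with 2's on the diagonal. Reading the off-diagonal entries as Dynkin edges (a single edge where a_ij = a_ji = -1; a double or triple edge where a_ij * a_ji = 2 or 3), the diagram is a chain of 6 nodes with a double edge at one end; the terminal node there is the unique long simple root (C_6). One simple-root ordering that puts it in standard form is (alpha_1, alpha_4, alpha_6, alpha_5, alpha_2, alpha_3). So the algebra is type C_6, i.e. sp(12).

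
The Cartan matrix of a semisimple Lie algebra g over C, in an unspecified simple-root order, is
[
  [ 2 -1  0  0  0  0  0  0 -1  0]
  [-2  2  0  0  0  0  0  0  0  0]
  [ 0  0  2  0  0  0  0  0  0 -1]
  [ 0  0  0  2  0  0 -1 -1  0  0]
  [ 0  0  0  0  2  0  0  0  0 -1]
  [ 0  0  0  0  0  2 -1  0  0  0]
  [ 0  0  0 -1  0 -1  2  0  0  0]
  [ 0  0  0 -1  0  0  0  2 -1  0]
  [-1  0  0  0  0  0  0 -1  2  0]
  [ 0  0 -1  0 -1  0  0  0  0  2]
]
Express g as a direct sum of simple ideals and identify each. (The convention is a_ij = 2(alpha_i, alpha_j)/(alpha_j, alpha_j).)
The diagram associated to this matrix has two connected components: the simple roots {alpha_3, alpha_5, alpha_10} form a chain of 3 nodes with single edges (A_3), and {alpha_1, alpha_2, alpha_4, alpha_6, alpha_7, alpha_8, alpha_9} form a chain of 7 nodes with a double edge at one end; the terminal node there is the unique long simple root (C_7). A semisimple Lie algebra decomposes uniquely as the direct sum of simple ideals, one per connected component of its Dynkin diagram, so g ≅ A_3 ⊕ C_7 (dimension 15 + 105 = 120).

A_3 (sl(4)) ⊕ C_7 (sp(14))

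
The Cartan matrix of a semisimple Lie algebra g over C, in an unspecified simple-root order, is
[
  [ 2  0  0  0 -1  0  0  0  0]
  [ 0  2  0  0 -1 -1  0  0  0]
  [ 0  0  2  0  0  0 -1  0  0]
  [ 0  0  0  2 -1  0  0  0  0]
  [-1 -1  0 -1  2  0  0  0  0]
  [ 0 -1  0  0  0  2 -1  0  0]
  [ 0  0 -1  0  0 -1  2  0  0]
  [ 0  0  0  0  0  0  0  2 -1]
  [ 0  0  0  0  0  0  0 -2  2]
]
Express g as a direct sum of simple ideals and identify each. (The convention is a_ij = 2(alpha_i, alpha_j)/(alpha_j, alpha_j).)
type B_2 + type D_7

The diagram associated to this matrix has two connected components: the simple roots {alpha_8, alpha_9} form a chain of 2 nodes with a double edge at one end; the terminal node there is the unique short simple root (B_2), and {alpha_1, alpha_2, alpha_3, alpha_4, alpha_5, alpha_6, alpha_7} form a chain of 5 nodes with a fork of two nodes at one end (D_7). A semisimple Lie algebra decomposes uniquely as the direct sum of simple ideals, one per connected component of its Dynkin diagram, so g ≅ B_2 ⊕ D_7 (dimension 10 + 91 = 101).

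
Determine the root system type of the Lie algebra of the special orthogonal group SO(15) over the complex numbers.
This is so(15) with 15 odd, which has dimension 15(15-1)/2 = 105 and rank (15-1)/2 = 7. In the classification of classical Lie algebras, the orthogonal algebra so(2n+1) in an odd number of variables has type B_n; here n = 7, so the Dynkin diagram is a chain of 7 nodes with a double edge at one end; the terminal node there is the unique short simple root (B_7). Hence the type is B_7.

B_7 (so(15))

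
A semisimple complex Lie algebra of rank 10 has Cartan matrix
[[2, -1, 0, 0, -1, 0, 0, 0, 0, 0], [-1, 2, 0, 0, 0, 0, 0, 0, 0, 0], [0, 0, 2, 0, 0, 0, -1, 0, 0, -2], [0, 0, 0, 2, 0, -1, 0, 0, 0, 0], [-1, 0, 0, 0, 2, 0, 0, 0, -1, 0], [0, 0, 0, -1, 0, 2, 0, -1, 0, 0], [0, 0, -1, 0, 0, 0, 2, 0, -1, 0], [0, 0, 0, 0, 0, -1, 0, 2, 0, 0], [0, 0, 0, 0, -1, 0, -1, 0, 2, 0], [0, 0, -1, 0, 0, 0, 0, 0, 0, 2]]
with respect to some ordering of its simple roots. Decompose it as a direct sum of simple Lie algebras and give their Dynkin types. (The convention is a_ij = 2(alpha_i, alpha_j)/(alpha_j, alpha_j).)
The diagram associated to this matrix has two connected components: the simple roots {alpha_4, alpha_6, alpha_8} form a chain of 3 nodes with single edges (A_3), and {alpha_1, alpha_2, alpha_3, alpha_5, alpha_7, alpha_9, alpha_10} form a chain of 7 nodes with a double edge at one end; the terminal node there is the unique short simple root (B_7). A semisimple Lie algebra decomposes uniquely as the direct sum of simple ideals, one per connected component of its Dynkin diagram, so g ≅ A_3 ⊕ B_7 (dimension 15 + 105 = 120).

A_3 + B_7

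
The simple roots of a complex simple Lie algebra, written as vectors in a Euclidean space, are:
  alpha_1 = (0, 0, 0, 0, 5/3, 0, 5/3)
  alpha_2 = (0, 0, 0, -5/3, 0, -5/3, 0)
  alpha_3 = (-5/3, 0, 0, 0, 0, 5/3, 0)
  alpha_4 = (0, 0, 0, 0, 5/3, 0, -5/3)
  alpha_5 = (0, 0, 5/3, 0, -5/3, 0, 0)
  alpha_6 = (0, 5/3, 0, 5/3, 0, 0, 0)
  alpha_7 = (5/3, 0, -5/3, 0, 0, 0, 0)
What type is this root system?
D_7 (so(14))

Compute the Cartan integers a_ij = 2(alpha_i, alpha_j)/(alpha_j, alpha_j); the resulting 7x7 Cartan matrix is
[[2, 0, 0, 0, -1, 0, 0], [0, 2, -1, 0, 0, -1, 0], [0, -1, 2, 0, 0, 0, -1], [0, 0, 0, 2, -1, 0, 0], [-1, 0, 0, -1, 2, 0, -1], [0, -1, 0, 0, 0, 2, 0], [0, 0, -1, 0, -1, 0, 2]].
All simple roots have the same length, so the diagram is simply laced. The associated Dynkin diagram is a chain of 5 nodes with a fork of two nodes at one end (D_7), so the type is D_7 (the algebra so(14)).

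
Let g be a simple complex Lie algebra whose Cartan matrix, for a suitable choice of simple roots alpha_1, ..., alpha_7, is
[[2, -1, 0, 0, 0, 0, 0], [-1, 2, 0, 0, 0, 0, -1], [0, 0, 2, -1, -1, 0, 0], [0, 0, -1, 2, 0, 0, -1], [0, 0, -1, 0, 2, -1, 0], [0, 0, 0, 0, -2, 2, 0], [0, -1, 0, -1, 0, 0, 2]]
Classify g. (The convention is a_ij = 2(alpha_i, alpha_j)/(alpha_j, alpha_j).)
The matrix has rank 7 with 2's on the diagonal. Reading the off-diagonal entries as Dynkin edges (a single edge where a_ij = a_ji = -1; a double or triple edge where a_ij * a_ji = 2 or 3), the diagram is a chain of 7 nodes with a double edge at one end; the terminal node there is the unique long simple root (C_7). One simple-root ordering that puts it in standard form is (alpha_1, alpha_2, alpha_7, alpha_4, alpha_3, alpha_5, alpha_6). So the algebra is type C_7, i.e. sp(14).

C_7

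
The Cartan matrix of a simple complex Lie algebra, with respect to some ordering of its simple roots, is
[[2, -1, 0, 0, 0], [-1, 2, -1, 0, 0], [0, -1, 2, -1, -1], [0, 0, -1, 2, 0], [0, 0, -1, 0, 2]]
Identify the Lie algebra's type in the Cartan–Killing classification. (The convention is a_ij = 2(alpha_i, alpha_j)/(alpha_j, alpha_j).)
The matrix has rank 5 with 2's on the diagonal. Reading the off-diagonal entries as Dynkin edges (a single edge where a_ij = a_ji = -1; a double or triple edge where a_ij * a_ji = 2 or 3), the diagram is a chain of 3 nodes with a fork of two nodes at one end (D_5). One simple-root ordering that puts it in standard form is (alpha_1, alpha_2, alpha_3, alpha_5, alpha_4). So the algebra is type D_5, i.e. so(10).

D_5 (so(10))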